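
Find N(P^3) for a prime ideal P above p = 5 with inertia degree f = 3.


N(P^a) = p^(a*f)
= 5^(3*3)
= 5^9
= 1953125

1953125


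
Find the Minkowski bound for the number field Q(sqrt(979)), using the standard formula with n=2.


d = 979, d mod 4 = 3, so disc(K) = 4d = 3916; |disc(K)| = 3916
Real quadratic field, so n = 2, s = r2 = 0, r1 = 2
M = (n!/n^n) * (4/pi)^s * sqrt(|disc(K)|) = (2!/2^2) * (4/pi)^0 * sqrt(3916)
= 0.5 * 1.000000 * 62.577951
= 31.2890

31.2890


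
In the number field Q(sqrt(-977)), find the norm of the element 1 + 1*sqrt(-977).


N(a + b*sqrt(d)) = a^2 - d*b^2
= (1)^2 - (-977)*(1)^2
= 1 + 977
= 978

978


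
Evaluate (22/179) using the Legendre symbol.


p = 179 is prime, so compute (22/179) with the reciprocity algorithm (Jacobi-symbol steps: pull out 2s via (2/n), flip via reciprocity, reduce):
  pull out 2: (2/179) = -1  (since 179 mod 8 = 3)
  reciprocity: (11/179) -> -(179/11)
  reduce: (3/11)
  reciprocity: (3/11) -> -(11/3)
  reduce: (2/3)
  pull out 2: (2/3) = -1  (since 3 mod 8 = 3)
  (1/3) = 1
Product of signs = 1
(22/179) = 1

1


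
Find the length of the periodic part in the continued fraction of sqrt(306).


Run the CF algorithm for sqrt(306).
a_0 = floor(sqrt(306)) = 17; set m_0=0, q_0=1.
Recurrence: m' = q*a - m,  q' = (d - m'^2)/q,  a' = floor((a_0 + m')/q').
  step 1: m=17, q=17, a=2
  step 2: m=17, q=1, a=34
a_2 = 2*a_0 = 34, so the period closes here.
sqrt(306) = [17; 2, 34]
Period length = 2

2


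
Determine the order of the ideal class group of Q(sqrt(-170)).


K = Q(sqrt(-170)). d mod 4 = 2, so D = disc(K) = 4d = -680
h(K) equals the number of primitive reduced positive-definite forms (a, b, c) = a*x^2 + b*x*y + c*y^2 with b^2 - 4ac = D,
where reduced means |b| <= a <= c, with b >= 0 whenever |b| = a or a = c, and primitive means gcd(a, b, c) = 1.
Reduced forces 3a^2 <= |D| = 680, so 1 <= a <= 15; b must have the parity of D, and c = (b^2 - D)/(4a) must be an integer >= a.
Enumerate a = 1..15, b in [-a, a]:
  a=1: (1, 0, 170)  [1]
  a=2: (2, 0, 85)  [1]
  a=3: (3, -2, 57), (3, 2, 57)  [2]
  a=4: none
  a=5: (5, 0, 34)  [1]
  a=6: (6, -4, 29), (6, 4, 29)  [2]
  a=7..8: none
  a=9: (9, -2, 19), (9, 2, 19)  [2]
  a=10: (10, 0, 17)  [1]
  a=11..12: none
  a=13: (13, -10, 15), (13, 10, 15)  [2]
  a=14..15: none
Total reduced forms: 1 + 1 + 2 + 1 + 2 + 2 + 1 + 2 = 12
h = 12

12


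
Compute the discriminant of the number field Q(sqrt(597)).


For K = Q(sqrt(d)) with d squarefree: disc(K) = d if d = 1 mod 4, and disc(K) = 4d if d = 2 or 3 mod 4.
Here d = 597, and d mod 4 = 1.
d = 1 mod 4 (O_K = Z[(1+sqrt(d))/2]), so disc(K) = d = 597

597


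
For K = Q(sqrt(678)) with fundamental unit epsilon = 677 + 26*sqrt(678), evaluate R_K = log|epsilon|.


epsilon = 677 + 26*sqrt(678)
= 1353.9993
R = ln(1353.9993)
= 7.2108

7.2108


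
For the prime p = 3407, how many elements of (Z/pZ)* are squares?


For prime p, the number of non-zero quadratic residues is (p-1)/2.
= (3407-1)/2
= 1703

1703


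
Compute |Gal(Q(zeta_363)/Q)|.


|Gal(Q(zeta_363)/Q)| = phi(363)
= 220

220


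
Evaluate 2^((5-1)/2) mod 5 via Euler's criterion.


p = 5 is prime and the exponent is (p-1)/2 = 2, so by Euler's criterion 2^2 = (2/5) = +1 or -1 mod 5.
Compute by square-and-multiply:
  2 = 2 (binary 10)
  Repeated squaring mod 5: 2^1 = 2, 2^2 = 4
  2^2 = 4 mod 5
Result 4 = p - 1 = -1 mod 5: 2 is a quadratic non-residue mod 5. As a residue in [0, p-1] the value is 4.
2^2 mod 5 = 4

4


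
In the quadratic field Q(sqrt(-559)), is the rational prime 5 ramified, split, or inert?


K = Q(sqrt(-559)). Since d mod 4 = 1, disc(K) = -559.
Check p | disc: -559 mod 5 = 1.
p does not divide disc. Compute Legendre symbol (d/p):
1^((5-1)/2) mod 5 = 1
(d/p) = 1, so p splits: (p) = P*P' with e=1, f=1, g=2.
Therefore p is split.

split


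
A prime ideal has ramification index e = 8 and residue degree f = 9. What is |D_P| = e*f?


|D_P| = e * f
= 8 * 9
= 72

72


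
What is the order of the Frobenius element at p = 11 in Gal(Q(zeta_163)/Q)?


The Frobenius at p in Gal(Q(zeta_n)/Q) = (Z/nZ)* is the class of p, so its order is ord_163(11), the smallest k >= 1 with 11^k = 1 mod 163.
n = 163 = 163, phi(163) = 162; the order divides phi(n).
Divisors of 162: 1, 2, 3, 6, 9, 18, 27, 54, 81, 162
Repeated squaring mod 163: 11^1 = 11, 11^2 = 121, 11^4 = 134, 11^8 = 26, 11^16 = 24, 11^32 = 87, 11^64 = 71, 11^128 = 151
Test divisors in increasing order:
  k=1: 11^1 = 11 mod 163
  k=2: 11^2 = 121 mod 163
  k=3: 11^3 = 121 * 11 = 27 mod 163
  k=6: 11^6 = 134 * 121 = 77 mod 163
  k=9: 11^9 = 26 * 11 = 123 mod 163
  k=18: 11^18 = 24 * 121 = 133 mod 163
  k=27: 11^27 = 24 * 26 * 121 * 11 = 59 mod 163
  k=54: 11^54 = 87 * 24 * 134 * 121 = 58 mod 163
  k=81: 11^81 = 71 * 24 * 11 = 162 mod 163
  k=162: 11^162 = 151 * 87 * 121 = 1 mod 163  <- first divisor giving 1
Order = 162

162


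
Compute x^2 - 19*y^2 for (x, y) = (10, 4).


x^2 - d*y^2
= 10^2 - 19*4^2
= 100 - 304
= -204

-204


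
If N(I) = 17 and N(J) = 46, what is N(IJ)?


N(IJ) = N(I) * N(J)
= 17 * 46
= 782

782


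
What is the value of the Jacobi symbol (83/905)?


Compute (83/905) via quadratic reciprocity:
  reciprocity: (83/905) -> +(905/83)
  reduce: (75/83)
  reciprocity: (75/83) -> -(83/75)
  reduce: (8/75)
  pull out 2: (2/75) = -1  (since 75 mod 8 = 3)
  pull out 2: (2/75) = -1  (since 75 mod 8 = 3)
  pull out 2: (2/75) = -1  (since 75 mod 8 = 3)
  (1/75) = 1
Product of signs = 1

1


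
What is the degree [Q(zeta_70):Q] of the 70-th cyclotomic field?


The degree equals Euler's totient phi(70).
70 = 2 * 5 * 7
phi(70) = 24

24


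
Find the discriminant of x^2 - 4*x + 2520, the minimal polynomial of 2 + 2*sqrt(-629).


The element 2 + 2*sqrt(-629) has minimal polynomial:
x^2 - 4*x + 2520
Discriminant = (-4)^2 - 4*(2520)
= 16 - 10080
= -10064

-10064


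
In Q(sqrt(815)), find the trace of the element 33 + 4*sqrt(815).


Tr(a + b*sqrt(d)) = (a + b*sqrt(d)) + (a - b*sqrt(d)) = 2a
= 2 * (33)
= 66

66


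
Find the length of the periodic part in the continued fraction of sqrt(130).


Run the CF algorithm for sqrt(130).
a_0 = floor(sqrt(130)) = 11; set m_0=0, q_0=1.
Recurrence: m' = q*a - m,  q' = (d - m'^2)/q,  a' = floor((a_0 + m')/q').
  step 1: m=11, q=9, a=2
  step 2: m=7, q=9, a=2
  step 3: m=11, q=1, a=22
a_3 = 2*a_0 = 22, so the period closes here.
sqrt(130) = [11; 2, 2, 22]
Period length = 3

3


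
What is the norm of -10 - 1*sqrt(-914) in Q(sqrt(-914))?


N(a + b*sqrt(d)) = a^2 - d*b^2
= (-10)^2 - (-914)*(-1)^2
= 100 + 914
= 1014

1014


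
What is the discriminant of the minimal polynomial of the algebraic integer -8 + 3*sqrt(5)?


The element -8 + 3*sqrt(5) has minimal polynomial:
x^2 + 16*x + 19
Discriminant = (16)^2 - 4*(19)
= 256 - 76
= 180

180


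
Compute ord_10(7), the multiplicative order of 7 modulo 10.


We want ord_10(7), the smallest k >= 1 with 7^k = 1 mod 10.
n = 10 = 2 * 5, phi(10) = 4; the order divides phi(n).
Divisors of 4: 1, 2, 4
Repeated squaring mod 10: 7^1 = 7, 7^2 = 9, 7^4 = 1
Test divisors in increasing order:
  k=1: 7^1 = 7 mod 10
  k=2: 7^2 = 9 mod 10
  k=4: 7^4 = 1 mod 10  <- first divisor giving 1
Order = 4

4


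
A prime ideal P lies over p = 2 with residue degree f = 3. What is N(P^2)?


N(P^a) = p^(a*f)
= 2^(2*3)
= 2^6
= 64

64


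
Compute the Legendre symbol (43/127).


p = 127 is prime, so compute (43/127) with the reciprocity algorithm (Jacobi-symbol steps: pull out 2s via (2/n), flip via reciprocity, reduce):
  reciprocity: (43/127) -> -(127/43)
  reduce: (41/43)
  reciprocity: (41/43) -> +(43/41)
  reduce: (2/41)
  pull out 2: (2/41) = +1  (since 41 mod 8 = 1)
  (1/41) = 1
Product of signs = -1
(43/127) = -1

-1


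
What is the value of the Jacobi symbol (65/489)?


Compute (65/489) via quadratic reciprocity:
  reciprocity: (65/489) -> +(489/65)
  reduce: (34/65)
  pull out 2: (2/65) = +1  (since 65 mod 8 = 1)
  reciprocity: (17/65) -> +(65/17)
  reduce: (14/17)
  pull out 2: (2/17) = +1  (since 17 mod 8 = 1)
  reciprocity: (7/17) -> +(17/7)
  reduce: (3/7)
  reciprocity: (3/7) -> -(7/3)
  reduce: (1/3)
  (1/3) = 1
Product of signs = -1

-1


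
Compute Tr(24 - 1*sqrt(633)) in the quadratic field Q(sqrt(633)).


Tr(a + b*sqrt(d)) = (a + b*sqrt(d)) + (a - b*sqrt(d)) = 2a
= 2 * (24)
= 48

48


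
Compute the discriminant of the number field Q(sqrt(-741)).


For K = Q(sqrt(d)) with d squarefree: disc(K) = d if d = 1 mod 4, and disc(K) = 4d if d = 2 or 3 mod 4.
Here d = -741, and d mod 4 = 3.
d = 3 mod 4, not 1 (O_K = Z[sqrt(d)]), so disc(K) = 4d = 4 * (-741) = -2964

-2964


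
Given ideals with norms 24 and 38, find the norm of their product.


N(IJ) = N(I) * N(J)
= 24 * 38
= 912

912


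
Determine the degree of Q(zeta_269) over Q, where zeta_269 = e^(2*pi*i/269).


The degree equals Euler's totient phi(269).
269 = 269
phi(269) = 268

268


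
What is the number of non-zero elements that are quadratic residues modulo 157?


For prime p, the number of non-zero quadratic residues is (p-1)/2.
= (157-1)/2
= 78

78


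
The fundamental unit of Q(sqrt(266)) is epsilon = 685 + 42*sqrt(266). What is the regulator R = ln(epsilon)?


epsilon = 685 + 42*sqrt(266)
= 1369.9993
R = ln(1369.9993)
= 7.2226

7.2226


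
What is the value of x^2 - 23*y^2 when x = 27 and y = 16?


x^2 - d*y^2
= 27^2 - 23*16^2
= 729 - 5888
= -5159

-5159


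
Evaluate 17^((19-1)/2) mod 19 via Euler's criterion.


p = 19 is prime and the exponent is (p-1)/2 = 9, so by Euler's criterion 17^9 = (17/19) = +1 or -1 mod 19.
Compute by square-and-multiply:
  9 = 8 + 1 (binary 1001)
  Repeated squaring mod 19: 17^1 = 17, 17^2 = 4, 17^4 = 16, 17^8 = 9
  17^9 = 17^8 * 17^1 = 9 * 17 mod 19
    9 * 17 = 153 = 1 mod 19
  17^9 = 1 mod 19
Result 1: 17 is a quadratic residue mod 19.
17^9 mod 19 = 1

1


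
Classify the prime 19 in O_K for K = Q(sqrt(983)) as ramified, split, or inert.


K = Q(sqrt(983)). Since d mod 4 = 3, disc(K) = 3932.
Check p | disc: 3932 mod 19 = 18.
p does not divide disc. Compute Legendre symbol (d/p):
14^((19-1)/2) mod 19 = -1
(d/p) = -1, so p is inert: (p) stays prime with e=1, f=2, g=1.
Therefore p is inert.

inert


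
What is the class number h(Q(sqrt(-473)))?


K = Q(sqrt(-473)). d mod 4 = 3, so D = disc(K) = 4d = -1892
h(K) equals the number of primitive reduced positive-definite forms (a, b, c) = a*x^2 + b*x*y + c*y^2 with b^2 - 4ac = D,
where reduced means |b| <= a <= c, with b >= 0 whenever |b| = a or a = c, and primitive means gcd(a, b, c) = 1.
Reduced forces 3a^2 <= |D| = 1892, so 1 <= a <= 25; b must have the parity of D, and c = (b^2 - D)/(4a) must be an integer >= a.
Enumerate a = 1..25, b in [-a, a]:
  a=1: (1, 0, 473)  [1]
  a=2: (2, 2, 237)  [1]
  a=3: (3, -2, 158), (3, 2, 158)  [2]
  a=4..5: none
  a=6: (6, -2, 79), (6, 2, 79)  [2]
  a=7..8: none
  a=9: (9, -4, 53), (9, 4, 53)  [2]
  a=10: none
  a=11: (11, 0, 43)  [1]
  a=12..17: none
  a=18: (18, -14, 29), (18, 14, 29)  [2]
  a=19..21: none
  a=22: (22, 22, 27)  [1]
  a=23..25: none
Total reduced forms: 1 + 1 + 2 + 2 + 2 + 1 + 2 + 1 = 12
h = 12

12


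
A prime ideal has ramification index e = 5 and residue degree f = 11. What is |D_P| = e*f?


|D_P| = e * f
= 5 * 11
= 55

55


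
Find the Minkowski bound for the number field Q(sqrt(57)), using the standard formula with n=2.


d = 57, d mod 4 = 1, so disc(K) = d = 57; |disc(K)| = 57
Real quadratic field, so n = 2, s = r2 = 0, r1 = 2
M = (n!/n^n) * (4/pi)^s * sqrt(|disc(K)|) = (2!/2^2) * (4/pi)^0 * sqrt(57)
= 0.5 * 1.000000 * 7.549834
= 3.7749

3.7749


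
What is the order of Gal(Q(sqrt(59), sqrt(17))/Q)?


The 2 square roots of distinct primes are multiplicatively independent over Q,
so [K:Q] = 2^2 and Gal(K/Q) is isomorphic to (Z/2Z)^2.
|Gal| = 2^2 = 4

4


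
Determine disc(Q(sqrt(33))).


For K = Q(sqrt(d)) with d squarefree: disc(K) = d if d = 1 mod 4, and disc(K) = 4d if d = 2 or 3 mod 4.
Here d = 33, and d mod 4 = 1.
d = 1 mod 4 (O_K = Z[(1+sqrt(d))/2]), so disc(K) = d = 33

33


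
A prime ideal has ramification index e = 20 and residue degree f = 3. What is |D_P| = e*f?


|D_P| = e * f
= 20 * 3
= 60

60


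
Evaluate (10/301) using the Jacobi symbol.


Compute (10/301) via quadratic reciprocity:
  pull out 2: (2/301) = -1  (since 301 mod 8 = 5)
  reciprocity: (5/301) -> +(301/5)
  reduce: (1/5)
  (1/5) = 1
Product of signs = -1

-1


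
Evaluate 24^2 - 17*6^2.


x^2 - d*y^2
= 24^2 - 17*6^2
= 576 - 612
= -36

-36


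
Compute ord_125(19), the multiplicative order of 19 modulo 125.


We want ord_125(19), the smallest k >= 1 with 19^k = 1 mod 125.
n = 125 = 5^3, phi(125) = 100; the order divides phi(n).
Divisors of 100: 1, 2, 4, 5, 10, 20, 25, 50, 100
Repeated squaring mod 125: 19^1 = 19, 19^2 = 111, 19^4 = 71, 19^8 = 41, 19^16 = 56, 19^32 = 11, 19^64 = 121
Test divisors in increasing order:
  k=1: 19^1 = 19 mod 125
  k=2: 19^2 = 111 mod 125
  k=4: 19^4 = 71 mod 125
  k=5: 19^5 = 71 * 19 = 99 mod 125
  k=10: 19^10 = 41 * 111 = 51 mod 125
  k=20: 19^20 = 56 * 71 = 101 mod 125
  k=25: 19^25 = 56 * 41 * 19 = 124 mod 125
  k=50: 19^50 = 11 * 56 * 111 = 1 mod 125  <- first divisor giving 1
Order = 50

50


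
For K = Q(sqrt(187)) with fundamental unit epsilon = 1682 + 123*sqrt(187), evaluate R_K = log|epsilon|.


epsilon = 1682 + 123*sqrt(187)
= 3363.9997
R = ln(3363.9997)
= 8.1209

8.1209


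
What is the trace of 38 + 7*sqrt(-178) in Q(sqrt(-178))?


Tr(a + b*sqrt(d)) = (a + b*sqrt(d)) + (a - b*sqrt(d)) = 2a
= 2 * (38)
= 76

76


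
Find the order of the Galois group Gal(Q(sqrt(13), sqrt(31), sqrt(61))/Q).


The 3 square roots of distinct primes are multiplicatively independent over Q,
so [K:Q] = 2^3 and Gal(K/Q) is isomorphic to (Z/2Z)^3.
|Gal| = 2^3 = 8

8


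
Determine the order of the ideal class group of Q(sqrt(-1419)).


K = Q(sqrt(-1419)). d mod 4 = 1, so D = disc(K) = d = -1419
h(K) equals the number of primitive reduced positive-definite forms (a, b, c) = a*x^2 + b*x*y + c*y^2 with b^2 - 4ac = D,
where reduced means |b| <= a <= c, with b >= 0 whenever |b| = a or a = c, and primitive means gcd(a, b, c) = 1.
Reduced forces 3a^2 <= |D| = 1419, so 1 <= a <= 21; b must have the parity of D, and c = (b^2 - D)/(4a) must be an integer >= a.
Enumerate a = 1..21, b in [-a, a]:
  a=1: (1, 1, 355)  [1]
  a=2: none
  a=3: (3, 3, 119)  [1]
  a=4: none
  a=5: (5, -1, 71), (5, 1, 71)  [2]
  a=6: none
  a=7: (7, -3, 51), (7, 3, 51)  [2]
  a=8..10: none
  a=11: (11, 11, 35)  [1]
  a=12..14: none
  a=15: (15, -9, 25), (15, 9, 25)  [2]
  a=16: none
  a=17: (17, -3, 21), (17, 3, 21)  [2]
  a=18: none
  a=19: (19, 5, 19)  [1]
  a=20..21: none
Total reduced forms: 1 + 1 + 2 + 2 + 1 + 2 + 2 + 1 = 12
h = 12

12


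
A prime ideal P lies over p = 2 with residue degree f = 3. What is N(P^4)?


N(P^a) = p^(a*f)
= 2^(4*3)
= 2^12
= 4096

4096


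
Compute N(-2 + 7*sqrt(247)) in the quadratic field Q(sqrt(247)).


N(a + b*sqrt(d)) = a^2 - d*b^2
= (-2)^2 - (247)*(7)^2
= 4 - 12103
= -12099

-12099


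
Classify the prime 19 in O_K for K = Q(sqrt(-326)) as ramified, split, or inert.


K = Q(sqrt(-326)). Since d mod 4 = 2, disc(K) = -1304.
Check p | disc: -1304 mod 19 = 7.
p does not divide disc. Compute Legendre symbol (d/p):
16^((19-1)/2) mod 19 = 1
(d/p) = 1, so p splits: (p) = P*P' with e=1, f=1, g=2.
Therefore p is split.

split


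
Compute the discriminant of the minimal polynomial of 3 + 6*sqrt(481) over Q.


The element 3 + 6*sqrt(481) has minimal polynomial:
x^2 - 6*x - 17307
Discriminant = (-6)^2 - 4*(-17307)
= 36 + 69228
= 69264

69264


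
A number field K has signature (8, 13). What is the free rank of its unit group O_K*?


By Dirichlet's unit theorem:
rank = r1 + r2 - 1
= 8 + 13 - 1
= 20

20


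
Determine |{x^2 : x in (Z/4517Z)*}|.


For prime p, the number of non-zero quadratic residues is (p-1)/2.
= (4517-1)/2
= 2258

2258


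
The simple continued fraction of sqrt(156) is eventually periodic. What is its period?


Run the CF algorithm for sqrt(156).
a_0 = floor(sqrt(156)) = 12; set m_0=0, q_0=1.
Recurrence: m' = q*a - m,  q' = (d - m'^2)/q,  a' = floor((a_0 + m')/q').
  step 1: m=12, q=12, a=2
  step 2: m=12, q=1, a=24
a_2 = 2*a_0 = 24, so the period closes here.
sqrt(156) = [12; 2, 24]
Period length = 2

2


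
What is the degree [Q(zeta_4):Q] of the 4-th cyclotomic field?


The degree equals Euler's totient phi(4).
4 = 2^2
phi(4) = 2

2


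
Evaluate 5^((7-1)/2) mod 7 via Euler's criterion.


p = 7 is prime and the exponent is (p-1)/2 = 3, so by Euler's criterion 5^3 = (5/7) = +1 or -1 mod 7.
Compute by square-and-multiply:
  3 = 2 + 1 (binary 11)
  Repeated squaring mod 7: 5^1 = 5, 5^2 = 4
  5^3 = 5^2 * 5^1 = 4 * 5 mod 7
    4 * 5 = 20 = 6 mod 7
  5^3 = 6 mod 7
Result 6 = p - 1 = -1 mod 7: 5 is a quadratic non-residue mod 7. As a residue in [0, p-1] the value is 6.
5^3 mod 7 = 6

6


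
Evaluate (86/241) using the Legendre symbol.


p = 241 is prime, so compute (86/241) with the reciprocity algorithm (Jacobi-symbol steps: pull out 2s via (2/n), flip via reciprocity, reduce):
  pull out 2: (2/241) = +1  (since 241 mod 8 = 1)
  reciprocity: (43/241) -> +(241/43)
  reduce: (26/43)
  pull out 2: (2/43) = -1  (since 43 mod 8 = 3)
  reciprocity: (13/43) -> +(43/13)
  reduce: (4/13)
  pull out 2: (2/13) = -1  (since 13 mod 8 = 5)
  pull out 2: (2/13) = -1  (since 13 mod 8 = 5)
  (1/13) = 1
Product of signs = -1
(86/241) = -1

-1


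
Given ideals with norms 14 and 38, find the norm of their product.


N(IJ) = N(I) * N(J)
= 14 * 38
= 532

532


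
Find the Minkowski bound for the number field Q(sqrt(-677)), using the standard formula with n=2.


d = -677, d mod 4 = 3, so disc(K) = 4d = -2708; |disc(K)| = 2708
Imaginary quadratic field, so n = 2, s = r2 = 1, r1 = 0
M = (n!/n^n) * (4/pi)^s * sqrt(|disc(K)|) = (2!/2^2) * (4/pi)^1 * sqrt(2708)
= 0.5 * 1.273240 * 52.038447
= 33.1287

33.1287


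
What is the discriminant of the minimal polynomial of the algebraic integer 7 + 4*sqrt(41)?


The element 7 + 4*sqrt(41) has minimal polynomial:
x^2 - 14*x - 607
Discriminant = (-14)^2 - 4*(-607)
= 196 + 2428
= 2624

2624


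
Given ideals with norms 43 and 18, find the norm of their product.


N(IJ) = N(I) * N(J)
= 43 * 18
= 774

774


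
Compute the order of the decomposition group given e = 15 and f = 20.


|D_P| = e * f
= 15 * 20
= 300

300


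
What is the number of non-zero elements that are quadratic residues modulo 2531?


For prime p, the number of non-zero quadratic residues is (p-1)/2.
= (2531-1)/2
= 1265

1265


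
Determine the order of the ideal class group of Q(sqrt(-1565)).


K = Q(sqrt(-1565)). d mod 4 = 3, so D = disc(K) = 4d = -6260
h(K) equals the number of primitive reduced positive-definite forms (a, b, c) = a*x^2 + b*x*y + c*y^2 with b^2 - 4ac = D,
where reduced means |b| <= a <= c, with b >= 0 whenever |b| = a or a = c, and primitive means gcd(a, b, c) = 1.
Reduced forces 3a^2 <= |D| = 6260, so 1 <= a <= 45; b must have the parity of D, and c = (b^2 - D)/(4a) must be an integer >= a.
Enumerate a = 1..45, b in [-a, a]:
  a=1: (1, 0, 1565)  [1]
  a=2: (2, 2, 783)  [1]
  a=3: (3, -2, 522), (3, 2, 522)  [2]
  a=4: none
  a=5: (5, 0, 313)  [1]
  a=6: (6, -2, 261), (6, 2, 261)  [2]
  a=7..8: none
  a=9: (9, -2, 174), (9, 2, 174)  [2]
  a=10: (10, 10, 159)  [1]
  a=11..14: none
  a=15: (15, -10, 106), (15, 10, 106)  [2]
  a=16: none
  a=17: (17, -8, 93), (17, 8, 93)  [2]
  a=18: (18, -2, 87), (18, 2, 87)  [2]
  a=19..26: none
  a=27: (27, -2, 58), (27, 2, 58)  [2]
  a=28: none
  a=29: (29, -2, 54), (29, 2, 54)  [2]
  a=30: (30, -10, 53), (30, 10, 53)  [2]
  a=31: (31, -8, 51), (31, 8, 51)  [2]
  a=32..33: none
  a=34: (34, -26, 51), (34, 26, 51)  [2]
  a=35..36: none
  a=37: (37, -20, 45), (37, 20, 45)  [2]
  a=38..45: none
Total reduced forms: 1 + 1 + 2 + 1 + 2 + 2 + 1 + 2 + 2 + 2 + 2 + 2 + 2 + 2 + 2 + 2 = 28
h = 28

28


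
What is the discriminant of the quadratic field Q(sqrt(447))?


For K = Q(sqrt(d)) with d squarefree: disc(K) = d if d = 1 mod 4, and disc(K) = 4d if d = 2 or 3 mod 4.
Here d = 447, and d mod 4 = 3.
d = 3 mod 4, not 1 (O_K = Z[sqrt(d)]), so disc(K) = 4d = 4 * (447) = 1788

1788


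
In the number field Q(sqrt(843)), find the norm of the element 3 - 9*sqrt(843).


N(a + b*sqrt(d)) = a^2 - d*b^2
= (3)^2 - (843)*(-9)^2
= 9 - 68283
= -68274

-68274


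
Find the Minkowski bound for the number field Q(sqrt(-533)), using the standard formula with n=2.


d = -533, d mod 4 = 3, so disc(K) = 4d = -2132; |disc(K)| = 2132
Imaginary quadratic field, so n = 2, s = r2 = 1, r1 = 0
M = (n!/n^n) * (4/pi)^s * sqrt(|disc(K)|) = (2!/2^2) * (4/pi)^1 * sqrt(2132)
= 0.5 * 1.273240 * 46.173586
= 29.3950

29.3950


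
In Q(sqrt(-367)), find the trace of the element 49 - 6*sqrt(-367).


Tr(a + b*sqrt(d)) = (a + b*sqrt(d)) + (a - b*sqrt(d)) = 2a
= 2 * (49)
= 98

98


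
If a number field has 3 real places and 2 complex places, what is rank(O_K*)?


By Dirichlet's unit theorem:
rank = r1 + r2 - 1
= 3 + 2 - 1
= 4

4


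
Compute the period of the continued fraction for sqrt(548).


Run the CF algorithm for sqrt(548).
a_0 = floor(sqrt(548)) = 23; set m_0=0, q_0=1.
Recurrence: m' = q*a - m,  q' = (d - m'^2)/q,  a' = floor((a_0 + m')/q').
  step 1: m=23, q=19, a=2
  step 2: m=15, q=17, a=2
  step 3: m=19, q=11, a=3
  step 4: m=14, q=32, a=1
  step 5: m=18, q=7, a=5
  step 6: m=17, q=37, a=1
  step 7: m=20, q=4, a=10
  step 8: m=20, q=37, a=1
  step 9: m=17, q=7, a=5
  step 10: m=18, q=32, a=1
  step 11: m=14, q=11, a=3
  step 12: m=19, q=17, a=2
  step 13: m=15, q=19, a=2
  step 14: m=23, q=1, a=46
a_14 = 2*a_0 = 46, so the period closes here.
sqrt(548) = [23; 2, 2, 3, 1, 5, 1, 10, 1, 5, 1, 3, 2, 2, 46]
Period length = 14

14


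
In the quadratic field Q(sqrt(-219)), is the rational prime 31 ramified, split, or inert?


K = Q(sqrt(-219)). Since d mod 4 = 1, disc(K) = -219.
Check p | disc: -219 mod 31 = 29.
p does not divide disc. Compute Legendre symbol (d/p):
29^((31-1)/2) mod 31 = -1
(d/p) = -1, so p is inert: (p) stays prime with e=1, f=2, g=1.
Therefore p is inert.

inert


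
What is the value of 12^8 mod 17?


p = 17 is prime and the exponent is (p-1)/2 = 8, so by Euler's criterion 12^8 = (12/17) = +1 or -1 mod 17.
Compute by square-and-multiply:
  8 = 8 (binary 1000)
  Repeated squaring mod 17: 12^1 = 12, 12^2 = 8, 12^4 = 13, 12^8 = 16
  12^8 = 16 mod 17
Result 16 = p - 1 = -1 mod 17: 12 is a quadratic non-residue mod 17. As a residue in [0, p-1] the value is 16.
12^8 mod 17 = 16

16


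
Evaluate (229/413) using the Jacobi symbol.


Compute (229/413) via quadratic reciprocity:
  reciprocity: (229/413) -> +(413/229)
  reduce: (184/229)
  pull out 2: (2/229) = -1  (since 229 mod 8 = 5)
  pull out 2: (2/229) = -1  (since 229 mod 8 = 5)
  pull out 2: (2/229) = -1  (since 229 mod 8 = 5)
  reciprocity: (23/229) -> +(229/23)
  reduce: (22/23)
  pull out 2: (2/23) = +1  (since 23 mod 8 = 7)
  reciprocity: (11/23) -> -(23/11)
  reduce: (1/11)
  (1/11) = 1
Product of signs = 1

1


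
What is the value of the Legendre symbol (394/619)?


p = 619 is prime, so compute (394/619) with the reciprocity algorithm (Jacobi-symbol steps: pull out 2s via (2/n), flip via reciprocity, reduce):
  pull out 2: (2/619) = -1  (since 619 mod 8 = 3)
  reciprocity: (197/619) -> +(619/197)
  reduce: (28/197)
  pull out 2: (2/197) = -1  (since 197 mod 8 = 5)
  pull out 2: (2/197) = -1  (since 197 mod 8 = 5)
  reciprocity: (7/197) -> +(197/7)
  reduce: (1/7)
  (1/7) = 1
Product of signs = -1
(394/619) = -1

-1


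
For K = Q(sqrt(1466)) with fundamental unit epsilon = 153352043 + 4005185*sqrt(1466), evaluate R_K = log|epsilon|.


epsilon = 153352043 + 4005185*sqrt(1466)
= 3.0670e+08
R = ln(3.0670e+08)
= 19.5414

19.5414


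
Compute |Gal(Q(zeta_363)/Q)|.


|Gal(Q(zeta_363)/Q)| = phi(363)
= 220

220


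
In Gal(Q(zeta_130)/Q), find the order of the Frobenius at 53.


The Frobenius at p in Gal(Q(zeta_n)/Q) = (Z/nZ)* is the class of p, so its order is ord_130(53), the smallest k >= 1 with 53^k = 1 mod 130.
n = 130 = 2 * 5 * 13, phi(130) = 48; the order divides phi(n).
Divisors of 48: 1, 2, 3, 4, 6, 8, 12, 16, 24, 48
Repeated squaring mod 130: 53^1 = 53, 53^2 = 79, 53^4 = 1, 53^8 = 1, 53^16 = 1, 53^32 = 1
Test divisors in increasing order:
  k=1: 53^1 = 53 mod 130
  k=2: 53^2 = 79 mod 130
  k=3: 53^3 = 79 * 53 = 27 mod 130
  k=4: 53^4 = 1 mod 130  <- first divisor giving 1
Order = 4

4


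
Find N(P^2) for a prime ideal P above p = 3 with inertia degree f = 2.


N(P^a) = p^(a*f)
= 3^(2*2)
= 3^4
= 81

81


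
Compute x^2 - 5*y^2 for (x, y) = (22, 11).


x^2 - d*y^2
= 22^2 - 5*11^2
= 484 - 605
= -121

-121


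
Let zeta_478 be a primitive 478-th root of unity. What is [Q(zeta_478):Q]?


The degree equals Euler's totient phi(478).
478 = 2 * 239
phi(478) = 238

238


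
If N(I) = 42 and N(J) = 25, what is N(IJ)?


N(IJ) = N(I) * N(J)
= 42 * 25
= 1050

1050


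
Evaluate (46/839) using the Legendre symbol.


p = 839 is prime, so compute (46/839) with the reciprocity algorithm (Jacobi-symbol steps: pull out 2s via (2/n), flip via reciprocity, reduce):
  pull out 2: (2/839) = +1  (since 839 mod 8 = 7)
  reciprocity: (23/839) -> -(839/23)
  reduce: (11/23)
  reciprocity: (11/23) -> -(23/11)
  reduce: (1/11)
  (1/11) = 1
Product of signs = 1
(46/839) = 1

1


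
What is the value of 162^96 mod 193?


p = 193 is prime and the exponent is (p-1)/2 = 96, so by Euler's criterion 162^96 = (162/193) = +1 or -1 mod 193.
Compute by square-and-multiply:
  96 = 64 + 32 (binary 1100000)
  Repeated squaring mod 193: 162^1 = 162, 162^2 = 189, 162^4 = 16, 162^8 = 63, 162^16 = 109, 162^32 = 108, 162^64 = 84
  162^96 = 162^64 * 162^32 = 84 * 108 mod 193
    84 * 108 = 9072 = 1 mod 193
  162^96 = 1 mod 193
Result 1: 162 is a quadratic residue mod 193.
162^96 mod 193 = 1

1


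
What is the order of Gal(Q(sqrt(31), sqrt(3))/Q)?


The 2 square roots of distinct primes are multiplicatively independent over Q,
so [K:Q] = 2^2 and Gal(K/Q) is isomorphic to (Z/2Z)^2.
|Gal| = 2^2 = 4

4


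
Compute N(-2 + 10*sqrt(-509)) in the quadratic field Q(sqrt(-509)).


N(a + b*sqrt(d)) = a^2 - d*b^2
= (-2)^2 - (-509)*(10)^2
= 4 + 50900
= 50904

50904


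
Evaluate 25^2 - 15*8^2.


x^2 - d*y^2
= 25^2 - 15*8^2
= 625 - 960
= -335

-335


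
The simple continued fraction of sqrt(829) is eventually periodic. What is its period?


Run the CF algorithm for sqrt(829).
a_0 = floor(sqrt(829)) = 28; set m_0=0, q_0=1.
Recurrence: m' = q*a - m,  q' = (d - m'^2)/q,  a' = floor((a_0 + m')/q').
  step 1: m=28, q=45, a=1
  step 2: m=17, q=12, a=3
  step 3: m=19, q=39, a=1
  step 4: m=20, q=11, a=4
  step 5: m=24, q=23, a=2
  step 6: m=22, q=15, a=3
  step 7: m=23, q=20, a=2
  step 8: m=17, q=27, a=1
  step 9: m=10, q=27, a=1
  step 10: m=17, q=20, a=2
  step 11: m=23, q=15, a=3
  step 12: m=22, q=23, a=2
  step 13: m=24, q=11, a=4
  step 14: m=20, q=39, a=1
  step 15: m=19, q=12, a=3
  step 16: m=17, q=45, a=1
  step 17: m=28, q=1, a=56
a_17 = 2*a_0 = 56, so the period closes here.
sqrt(829) = [28; 1, 3, 1, 4, 2, 3, 2, 1, 1, 2, 3, 2, 4, 1, 3, 1, 56]
Period length = 17

17


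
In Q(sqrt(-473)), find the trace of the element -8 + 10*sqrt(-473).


Tr(a + b*sqrt(d)) = (a + b*sqrt(d)) + (a - b*sqrt(d)) = 2a
= 2 * (-8)
= -16

-16


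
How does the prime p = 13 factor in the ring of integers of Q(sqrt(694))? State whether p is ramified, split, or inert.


K = Q(sqrt(694)). Since d mod 4 = 2, disc(K) = 2776.
Check p | disc: 2776 mod 13 = 7.
p does not divide disc. Compute Legendre symbol (d/p):
5^((13-1)/2) mod 13 = -1
(d/p) = -1, so p is inert: (p) stays prime with e=1, f=2, g=1.
Therefore p is inert.

inert


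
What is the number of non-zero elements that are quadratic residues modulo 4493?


For prime p, the number of non-zero quadratic residues is (p-1)/2.
= (4493-1)/2
= 2246

2246


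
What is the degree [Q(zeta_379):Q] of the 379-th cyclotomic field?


The degree equals Euler's totient phi(379).
379 = 379
phi(379) = 378

378


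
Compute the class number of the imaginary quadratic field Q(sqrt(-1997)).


K = Q(sqrt(-1997)). d mod 4 = 3, so D = disc(K) = 4d = -7988
h(K) equals the number of primitive reduced positive-definite forms (a, b, c) = a*x^2 + b*x*y + c*y^2 with b^2 - 4ac = D,
where reduced means |b| <= a <= c, with b >= 0 whenever |b| = a or a = c, and primitive means gcd(a, b, c) = 1.
Reduced forces 3a^2 <= |D| = 7988, so 1 <= a <= 51; b must have the parity of D, and c = (b^2 - D)/(4a) must be an integer >= a.
Enumerate a = 1..51, b in [-a, a]:
  a=1: (1, 0, 1997)  [1]
  a=2: (2, 2, 999)  [1]
  a=3: (3, -2, 666), (3, 2, 666)  [2]
  a=4..5: none
  a=6: (6, -2, 333), (6, 2, 333)  [2]
  a=7..8: none
  a=9: (9, -2, 222), (9, 2, 222)  [2]
  a=10: none
  a=11: (11, -8, 183), (11, 8, 183)  [2]
  a=12..16: none
  a=17: (17, -6, 118), (17, 6, 118)  [2]
  a=18: (18, -2, 111), (18, 2, 111)  [2]
  a=19: (19, -12, 107), (19, 12, 107)  [2]
  a=20..21: none
  a=22: (22, -14, 93), (22, 14, 93)  [2]
  a=23: (23, -4, 87), (23, 4, 87)  [2]
  a=24..26: none
  a=27: (27, -2, 74), (27, 2, 74)  [2]
  a=28: none
  a=29: (29, -4, 69), (29, 4, 69)  [2]
  a=30: none
  a=31: (31, -14, 66), (31, 14, 66)  [2]
  a=32: none
  a=33: (33, -14, 62), (33, -8, 61), (33, 8, 61), (33, 14, 62)  [4]
  a=34: (34, -6, 59), (34, 6, 59)  [2]
  a=35..36: none
  a=37: (37, -2, 54), (37, 2, 54)  [2]
  a=38: (38, -26, 57), (38, 26, 57)  [2]
  a=39..42: none
  a=43: (43, -28, 51), (43, 28, 51)  [2]
  a=44..45: none
  a=46: (46, -42, 53), (46, 42, 53)  [2]
  a=47: (47, -40, 51), (47, 40, 51)  [2]
  a=48..51: none
Total reduced forms: 1 + 1 + 2 + 2 + 2 + 2 + 2 + 2 + 2 + 2 + 2 + 2 + 2 + 2 + 4 + 2 + 2 + 2 + 2 + 2 + 2 = 42
h = 42

42


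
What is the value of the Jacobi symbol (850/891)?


Compute (850/891) via quadratic reciprocity:
  pull out 2: (2/891) = -1  (since 891 mod 8 = 3)
  reciprocity: (425/891) -> +(891/425)
  reduce: (41/425)
  reciprocity: (41/425) -> +(425/41)
  reduce: (15/41)
  reciprocity: (15/41) -> +(41/15)
  reduce: (11/15)
  reciprocity: (11/15) -> -(15/11)
  reduce: (4/11)
  pull out 2: (2/11) = -1  (since 11 mod 8 = 3)
  pull out 2: (2/11) = -1  (since 11 mod 8 = 3)
  (1/11) = 1
Product of signs = 1

1


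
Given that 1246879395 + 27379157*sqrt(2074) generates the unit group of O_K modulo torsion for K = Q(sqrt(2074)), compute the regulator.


epsilon = 1246879395 + 27379157*sqrt(2074)
= 2.4938e+09
R = ln(2.4938e+09)
= 21.6371

21.6371


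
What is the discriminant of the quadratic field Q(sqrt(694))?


For K = Q(sqrt(d)) with d squarefree: disc(K) = d if d = 1 mod 4, and disc(K) = 4d if d = 2 or 3 mod 4.
Here d = 694, and d mod 4 = 2.
d = 2 mod 4, not 1 (O_K = Z[sqrt(d)]), so disc(K) = 4d = 4 * (694) = 2776

2776


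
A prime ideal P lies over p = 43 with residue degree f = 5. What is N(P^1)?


N(P^a) = p^(a*f)
= 43^(1*5)
= 43^5
= 147008443

147008443


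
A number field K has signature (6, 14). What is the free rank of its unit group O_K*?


By Dirichlet's unit theorem:
rank = r1 + r2 - 1
= 6 + 14 - 1
= 19

19


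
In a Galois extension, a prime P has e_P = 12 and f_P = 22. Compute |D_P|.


|D_P| = e * f
= 12 * 22
= 264

264


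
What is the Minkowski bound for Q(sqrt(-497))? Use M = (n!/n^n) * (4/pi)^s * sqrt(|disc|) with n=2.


d = -497, d mod 4 = 3, so disc(K) = 4d = -1988; |disc(K)| = 1988
Imaginary quadratic field, so n = 2, s = r2 = 1, r1 = 0
M = (n!/n^n) * (4/pi)^s * sqrt(|disc(K)|) = (2!/2^2) * (4/pi)^1 * sqrt(1988)
= 0.5 * 1.273240 * 44.586994
= 28.3850

28.3850


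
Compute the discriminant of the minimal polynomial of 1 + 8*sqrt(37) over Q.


The element 1 + 8*sqrt(37) has minimal polynomial:
x^2 - 2*x - 2367
Discriminant = (-2)^2 - 4*(-2367)
= 4 + 9468
= 9472

9472


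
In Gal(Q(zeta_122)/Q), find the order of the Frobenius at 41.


The Frobenius at p in Gal(Q(zeta_n)/Q) = (Z/nZ)* is the class of p, so its order is ord_122(41), the smallest k >= 1 with 41^k = 1 mod 122.
n = 122 = 2 * 61, phi(122) = 60; the order divides phi(n).
Divisors of 60: 1, 2, 3, 4, 5, 6, 10, 12, 15, 20, 30, 60
Repeated squaring mod 122: 41^1 = 41, 41^2 = 95, 41^4 = 119, 41^8 = 9, 41^16 = 81, 41^32 = 95
Test divisors in increasing order:
  k=1: 41^1 = 41 mod 122
  k=2: 41^2 = 95 mod 122
  k=3: 41^3 = 95 * 41 = 113 mod 122
  k=4: 41^4 = 119 mod 122
  k=5: 41^5 = 119 * 41 = 121 mod 122
  k=6: 41^6 = 119 * 95 = 81 mod 122
  k=10: 41^10 = 9 * 95 = 1 mod 122  <- first divisor giving 1
Order = 10

10


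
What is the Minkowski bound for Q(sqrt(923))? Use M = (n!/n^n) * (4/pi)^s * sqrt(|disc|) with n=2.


d = 923, d mod 4 = 3, so disc(K) = 4d = 3692; |disc(K)| = 3692
Real quadratic field, so n = 2, s = r2 = 0, r1 = 2
M = (n!/n^n) * (4/pi)^s * sqrt(|disc(K)|) = (2!/2^2) * (4/pi)^0 * sqrt(3692)
= 0.5 * 1.000000 * 60.761830
= 30.3809

30.3809


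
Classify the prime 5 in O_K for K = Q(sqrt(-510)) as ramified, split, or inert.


K = Q(sqrt(-510)). Since d mod 4 = 2, disc(K) = -2040.
Check p | disc: -2040 mod 5 = 0.
p divides disc, so p ramifies: (p) = P^2 with e=2, f=1, g=1.
Therefore p is ramified.

ramified


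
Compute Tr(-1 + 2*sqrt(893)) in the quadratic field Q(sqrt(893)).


Tr(a + b*sqrt(d)) = (a + b*sqrt(d)) + (a - b*sqrt(d)) = 2a
= 2 * (-1)
= -2

-2


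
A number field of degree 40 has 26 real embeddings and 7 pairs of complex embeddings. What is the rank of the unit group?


By Dirichlet's unit theorem:
rank = r1 + r2 - 1
= 26 + 7 - 1
= 32

32


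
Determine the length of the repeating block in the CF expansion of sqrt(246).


Run the CF algorithm for sqrt(246).
a_0 = floor(sqrt(246)) = 15; set m_0=0, q_0=1.
Recurrence: m' = q*a - m,  q' = (d - m'^2)/q,  a' = floor((a_0 + m')/q').
  step 1: m=15, q=21, a=1
  step 2: m=6, q=10, a=2
  step 3: m=14, q=5, a=5
  step 4: m=11, q=25, a=1
  step 5: m=14, q=2, a=14
  step 6: m=14, q=25, a=1
  step 7: m=11, q=5, a=5
  step 8: m=14, q=10, a=2
  step 9: m=6, q=21, a=1
  step 10: m=15, q=1, a=30
a_10 = 2*a_0 = 30, so the period closes here.
sqrt(246) = [15; 1, 2, 5, 1, 14, 1, 5, 2, 1, 30]
Period length = 10

10


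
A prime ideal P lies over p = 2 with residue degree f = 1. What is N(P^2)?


N(P^a) = p^(a*f)
= 2^(2*1)
= 2^2
= 4

4


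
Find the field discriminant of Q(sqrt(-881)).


For K = Q(sqrt(d)) with d squarefree: disc(K) = d if d = 1 mod 4, and disc(K) = 4d if d = 2 or 3 mod 4.
Here d = -881, and d mod 4 = 3.
d = 3 mod 4, not 1 (O_K = Z[sqrt(d)]), so disc(K) = 4d = 4 * (-881) = -3524

-3524


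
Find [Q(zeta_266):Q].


The degree equals Euler's totient phi(266).
266 = 2 * 7 * 19
phi(266) = 108

108


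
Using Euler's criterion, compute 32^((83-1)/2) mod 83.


p = 83 is prime and the exponent is (p-1)/2 = 41, so by Euler's criterion 32^41 = (32/83) = +1 or -1 mod 83.
Compute by square-and-multiply:
  41 = 32 + 8 + 1 (binary 101001)
  Repeated squaring mod 83: 32^1 = 32, 32^2 = 28, 32^4 = 37, 32^8 = 41, 32^16 = 21, 32^32 = 26
  32^41 = 32^32 * 32^8 * 32^1 = 26 * 41 * 32 mod 83
    26 * 41 = 1066 = 70 mod 83
    70 * 32 = 2240 = 82 mod 83
  32^41 = 82 mod 83
Result 82 = p - 1 = -1 mod 83: 32 is a quadratic non-residue mod 83. As a residue in [0, p-1] the value is 82.
32^41 mod 83 = 82

82


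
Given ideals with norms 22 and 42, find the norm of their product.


N(IJ) = N(I) * N(J)
= 22 * 42
= 924

924


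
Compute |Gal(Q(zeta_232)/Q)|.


|Gal(Q(zeta_232)/Q)| = phi(232)
= 112

112


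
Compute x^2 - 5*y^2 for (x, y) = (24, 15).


x^2 - d*y^2
= 24^2 - 5*15^2
= 576 - 1125
= -549

-549


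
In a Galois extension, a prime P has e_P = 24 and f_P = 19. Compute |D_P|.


|D_P| = e * f
= 24 * 19
= 456

456


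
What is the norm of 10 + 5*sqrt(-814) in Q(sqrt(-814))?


N(a + b*sqrt(d)) = a^2 - d*b^2
= (10)^2 - (-814)*(5)^2
= 100 + 20350
= 20450

20450


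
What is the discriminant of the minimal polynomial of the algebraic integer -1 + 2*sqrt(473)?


The element -1 + 2*sqrt(473) has minimal polynomial:
x^2 + 2*x - 1891
Discriminant = (2)^2 - 4*(-1891)
= 4 + 7564
= 7568

7568


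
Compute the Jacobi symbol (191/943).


Compute (191/943) via quadratic reciprocity:
  reciprocity: (191/943) -> -(943/191)
  reduce: (179/191)
  reciprocity: (179/191) -> -(191/179)
  reduce: (12/179)
  pull out 2: (2/179) = -1  (since 179 mod 8 = 3)
  pull out 2: (2/179) = -1  (since 179 mod 8 = 3)
  reciprocity: (3/179) -> -(179/3)
  reduce: (2/3)
  pull out 2: (2/3) = -1  (since 3 mod 8 = 3)
  (1/3) = 1
Product of signs = 1

1


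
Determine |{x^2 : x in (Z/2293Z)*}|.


For prime p, the number of non-zero quadratic residues is (p-1)/2.
= (2293-1)/2
= 1146

1146


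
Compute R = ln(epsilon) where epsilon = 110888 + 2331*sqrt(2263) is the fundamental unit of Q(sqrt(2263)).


epsilon = 110888 + 2331*sqrt(2263)
= 221776.0000
R = ln(221776.0000)
= 12.3094

12.3094


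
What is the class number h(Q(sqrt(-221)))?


K = Q(sqrt(-221)). d mod 4 = 3, so D = disc(K) = 4d = -884
h(K) equals the number of primitive reduced positive-definite forms (a, b, c) = a*x^2 + b*x*y + c*y^2 with b^2 - 4ac = D,
where reduced means |b| <= a <= c, with b >= 0 whenever |b| = a or a = c, and primitive means gcd(a, b, c) = 1.
Reduced forces 3a^2 <= |D| = 884, so 1 <= a <= 17; b must have the parity of D, and c = (b^2 - D)/(4a) must be an integer >= a.
Enumerate a = 1..17, b in [-a, a]:
  a=1: (1, 0, 221)  [1]
  a=2: (2, 2, 111)  [1]
  a=3: (3, -2, 74), (3, 2, 74)  [2]
  a=4: none
  a=5: (5, -4, 45), (5, 4, 45)  [2]
  a=6: (6, -2, 37), (6, 2, 37)  [2]
  a=7..8: none
  a=9: (9, -4, 25), (9, 4, 25)  [2]
  a=10: (10, -6, 23), (10, 6, 23)  [2]
  a=11..12: none
  a=13: (13, 0, 17)  [1]
  a=14: none
  a=15: (15, -14, 18), (15, 4, 15), (15, 14, 18)  [3]
  a=16..17: none
Total reduced forms: 1 + 1 + 2 + 2 + 2 + 2 + 2 + 1 + 3 = 16
h = 16

16


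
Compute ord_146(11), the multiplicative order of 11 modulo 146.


We want ord_146(11), the smallest k >= 1 with 11^k = 1 mod 146.
n = 146 = 2 * 73, phi(146) = 72; the order divides phi(n).
Divisors of 72: 1, 2, 3, 4, 6, 8, 9, 12, 18, 24, 36, 72
Repeated squaring mod 146: 11^1 = 11, 11^2 = 121, 11^4 = 41, 11^8 = 75, 11^16 = 77, 11^32 = 89, 11^64 = 37
Test divisors in increasing order:
  k=1: 11^1 = 11 mod 146
  k=2: 11^2 = 121 mod 146
  k=3: 11^3 = 121 * 11 = 17 mod 146
  k=4: 11^4 = 41 mod 146
  k=6: 11^6 = 41 * 121 = 143 mod 146
  k=8: 11^8 = 75 mod 146
  k=9: 11^9 = 75 * 11 = 95 mod 146
  k=12: 11^12 = 75 * 41 = 9 mod 146
  k=18: 11^18 = 77 * 121 = 119 mod 146
  k=24: 11^24 = 77 * 75 = 81 mod 146
  k=36: 11^36 = 89 * 41 = 145 mod 146
  k=72: 11^72 = 37 * 75 = 1 mod 146  <- first divisor giving 1
Order = 72

72


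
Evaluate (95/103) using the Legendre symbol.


p = 103 is prime, so compute (95/103) with the reciprocity algorithm (Jacobi-symbol steps: pull out 2s via (2/n), flip via reciprocity, reduce):
  reciprocity: (95/103) -> -(103/95)
  reduce: (8/95)
  pull out 2: (2/95) = +1  (since 95 mod 8 = 7)
  pull out 2: (2/95) = +1  (since 95 mod 8 = 7)
  pull out 2: (2/95) = +1  (since 95 mod 8 = 7)
  (1/95) = 1
Product of signs = -1
(95/103) = -1

-1


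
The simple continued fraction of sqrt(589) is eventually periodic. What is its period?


Run the CF algorithm for sqrt(589).
a_0 = floor(sqrt(589)) = 24; set m_0=0, q_0=1.
Recurrence: m' = q*a - m,  q' = (d - m'^2)/q,  a' = floor((a_0 + m')/q').
  step 1: m=24, q=13, a=3
  step 2: m=15, q=28, a=1
  step 3: m=13, q=15, a=2
  step 4: m=17, q=20, a=2
  step 5: m=23, q=3, a=15
  step 6: m=22, q=35, a=1
  step 7: m=13, q=12, a=3
  step 8: m=23, q=5, a=9
  step 9: m=22, q=21, a=2
  step 10: m=20, q=9, a=4
  step 11: m=16, q=37, a=1
  step 12: m=21, q=4, a=11
  step 13: m=23, q=15, a=3
  step 14: m=22, q=7, a=6
  step 15: m=20, q=27, a=1
  step 16: m=7, q=20, a=1
  step 17: m=13, q=21, a=1
  step 18: m=8, q=25, a=1
  step 19: m=17, q=12, a=3
  step 20: m=19, q=19, a=2
  step 21: m=19, q=12, a=3
  step 22: m=17, q=25, a=1
  step 23: m=8, q=21, a=1
  step 24: m=13, q=20, a=1
  step 25: m=7, q=27, a=1
  step 26: m=20, q=7, a=6
  step 27: m=22, q=15, a=3
  step 28: m=23, q=4, a=11
  step 29: m=21, q=37, a=1
  step 30: m=16, q=9, a=4
  step 31: m=20, q=21, a=2
  step 32: m=22, q=5, a=9
  step 33: m=23, q=12, a=3
  step 34: m=13, q=35, a=1
  step 35: m=22, q=3, a=15
  step 36: m=23, q=20, a=2
  step 37: m=17, q=15, a=2
  step 38: m=13, q=28, a=1
  step 39: m=15, q=13, a=3
  step 40: m=24, q=1, a=48
a_40 = 2*a_0 = 48, so the period closes here.
sqrt(589) = [24; 3, 1, 2, 2, 15, 1, 3, 9, 2, 4, 1, 11, 3, 6, 1, 1, 1, 1, 3, 2, 3, 1, 1, 1, 1, 6, 3, 11, 1, 4, 2, 9, 3, 1, 15, 2, 2, 1, 3, 48]
Period length = 40

40
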